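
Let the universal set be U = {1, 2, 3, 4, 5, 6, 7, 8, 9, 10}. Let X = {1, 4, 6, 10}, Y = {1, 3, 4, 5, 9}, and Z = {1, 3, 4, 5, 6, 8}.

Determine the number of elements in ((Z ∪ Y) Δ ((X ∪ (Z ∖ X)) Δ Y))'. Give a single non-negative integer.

Z ∪ Y = {1, 3, 4, 5, 6, 8, 9}
Z ∖ X = {3, 5, 8}
X ∪ (Z ∖ X) = {1, 3, 4, 5, 6, 8, 10}
(X ∪ (Z ∖ X)) Δ Y = {6, 8, 9, 10}
(Z ∪ Y) Δ ((X ∪ (Z ∖ X)) Δ Y) = {1, 3, 4, 5, 10}
((Z ∪ Y) Δ ((X ∪ (Z ∖ X)) Δ Y))' = {2, 6, 7, 8, 9}
|((Z ∪ Y) Δ ((X ∪ (Z ∖ X)) Δ Y))'| = 5

5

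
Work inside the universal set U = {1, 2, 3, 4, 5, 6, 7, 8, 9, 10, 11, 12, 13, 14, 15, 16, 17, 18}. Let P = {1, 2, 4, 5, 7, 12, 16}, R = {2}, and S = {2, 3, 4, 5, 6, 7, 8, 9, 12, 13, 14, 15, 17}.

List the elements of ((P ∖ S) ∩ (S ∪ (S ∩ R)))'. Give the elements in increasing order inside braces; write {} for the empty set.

{1, 2, 3, 4, 5, 6, 7, 8, 9, 10, 11, 12, 13, 14, 15, 16, 17, 18}

P ∖ S = {1, 16}
S ∩ R = {2}
S ∪ (S ∩ R) = {2, 3, 4, 5, 6, 7, 8, 9, 12, 13, 14, 15, 17}
(P ∖ S) ∩ (S ∪ (S ∩ R)) = {}
((P ∖ S) ∩ (S ∪ (S ∩ R)))' = {1, 2, 3, 4, 5, 6, 7, 8, 9, 10, 11, 12, 13, 14, 15, 16, 17, 18}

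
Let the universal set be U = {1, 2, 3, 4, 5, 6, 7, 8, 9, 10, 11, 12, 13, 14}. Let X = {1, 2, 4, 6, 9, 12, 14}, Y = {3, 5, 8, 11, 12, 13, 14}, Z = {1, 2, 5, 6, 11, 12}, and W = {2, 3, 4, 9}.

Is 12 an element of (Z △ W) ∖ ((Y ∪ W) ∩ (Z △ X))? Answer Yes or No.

Yes

12 ∈ Z and 12 ∉ W, so 12 ∈ Z △ W
12 ∈ Y and 12 ∉ W, so 12 ∈ Y ∪ W
12 ∈ Z and 12 ∈ X, so 12 ∉ Z △ X
12 ∈ (Y ∪ W) and 12 ∉ (Z △ X), so 12 ∉ (Y ∪ W) ∩ (Z △ X)
12 ∈ (Z △ W) and 12 ∉ ((Y ∪ W) ∩ (Z △ X)), so 12 ∈ (Z △ W) ∖ ((Y ∪ W) ∩ (Z △ X))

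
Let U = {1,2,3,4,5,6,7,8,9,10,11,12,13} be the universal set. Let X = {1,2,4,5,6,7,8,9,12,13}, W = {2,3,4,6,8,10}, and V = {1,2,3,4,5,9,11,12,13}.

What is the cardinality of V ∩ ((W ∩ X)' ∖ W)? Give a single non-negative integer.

6

W ∩ X = {2,4,6,8}
(W ∩ X)' = {1,3,5,7,9,10,11,12,13}
(W ∩ X)' ∖ W = {1,5,7,9,11,12,13}
V ∩ ((W ∩ X)' ∖ W) = {1,5,9,11,12,13}
|V ∩ ((W ∩ X)' ∖ W)| = 6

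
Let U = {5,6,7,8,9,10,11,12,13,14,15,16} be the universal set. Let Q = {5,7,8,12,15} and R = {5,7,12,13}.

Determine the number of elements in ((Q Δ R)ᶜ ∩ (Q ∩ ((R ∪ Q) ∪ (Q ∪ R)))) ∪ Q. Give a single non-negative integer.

Q Δ R = {8,13,15}
(Q Δ R)ᶜ = {5,6,7,9,10,11,12,14,16}
R ∪ Q = {5,7,8,12,13,15}
Q ∪ R = {5,7,8,12,13,15}
(R ∪ Q) ∪ (Q ∪ R) = {5,7,8,12,13,15}
Q ∩ ((R ∪ Q) ∪ (Q ∪ R)) = {5,7,8,12,15}
(Q Δ R)ᶜ ∩ (Q ∩ ((R ∪ Q) ∪ (Q ∪ R))) = {5,7,12}
((Q Δ R)ᶜ ∩ (Q ∩ ((R ∪ Q) ∪ (Q ∪ R)))) ∪ Q = {5,7,8,12,15}
|((Q Δ R)ᶜ ∩ (Q ∩ ((R ∪ Q) ∪ (Q ∪ R)))) ∪ Q| = 5

5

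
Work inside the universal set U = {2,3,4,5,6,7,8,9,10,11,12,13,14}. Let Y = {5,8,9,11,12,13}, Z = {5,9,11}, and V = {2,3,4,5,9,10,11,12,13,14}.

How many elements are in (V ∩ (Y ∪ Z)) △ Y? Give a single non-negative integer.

1

Y ∪ Z = {5,8,9,11,12,13}
V ∩ (Y ∪ Z) = {5,9,11,12,13}
(V ∩ (Y ∪ Z)) △ Y = {8}
|(V ∩ (Y ∪ Z)) △ Y| = 1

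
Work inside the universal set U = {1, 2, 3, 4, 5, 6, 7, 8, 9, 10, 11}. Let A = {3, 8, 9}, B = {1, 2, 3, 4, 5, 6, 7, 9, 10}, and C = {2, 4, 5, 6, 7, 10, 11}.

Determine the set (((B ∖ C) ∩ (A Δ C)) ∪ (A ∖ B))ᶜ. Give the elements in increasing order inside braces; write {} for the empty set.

{1, 2, 4, 5, 6, 7, 10, 11}

B ∖ C = {1, 3, 9}
A Δ C = {2, 3, 4, 5, 6, 7, 8, 9, 10, 11}
(B ∖ C) ∩ (A Δ C) = {3, 9}
A ∖ B = {8}
((B ∖ C) ∩ (A Δ C)) ∪ (A ∖ B) = {3, 8, 9}
(((B ∖ C) ∩ (A Δ C)) ∪ (A ∖ B))ᶜ = {1, 2, 4, 5, 6, 7, 10, 11}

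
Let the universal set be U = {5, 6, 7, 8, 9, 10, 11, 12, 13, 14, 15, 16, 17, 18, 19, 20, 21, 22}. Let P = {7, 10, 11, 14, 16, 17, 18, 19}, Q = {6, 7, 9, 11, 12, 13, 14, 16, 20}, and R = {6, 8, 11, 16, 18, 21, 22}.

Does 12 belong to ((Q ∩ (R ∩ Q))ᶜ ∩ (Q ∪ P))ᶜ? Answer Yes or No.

No

12 ∉ R and 12 ∈ Q, so 12 ∉ R ∩ Q
12 ∈ Q and 12 ∉ (R ∩ Q), so 12 ∉ Q ∩ (R ∩ Q)
12 ∈ (Q ∩ (R ∩ Q))ᶜ since 12 ∉ (Q ∩ (R ∩ Q))
12 ∈ Q and 12 ∉ P, so 12 ∈ Q ∪ P
12 ∈ (Q ∩ (R ∩ Q))ᶜ and 12 ∈ (Q ∪ P), so 12 ∈ (Q ∩ (R ∩ Q))ᶜ ∩ (Q ∪ P)
12 ∉ ((Q ∩ (R ∩ Q))ᶜ ∩ (Q ∪ P))ᶜ since 12 ∈ ((Q ∩ (R ∩ Q))ᶜ ∩ (Q ∪ P))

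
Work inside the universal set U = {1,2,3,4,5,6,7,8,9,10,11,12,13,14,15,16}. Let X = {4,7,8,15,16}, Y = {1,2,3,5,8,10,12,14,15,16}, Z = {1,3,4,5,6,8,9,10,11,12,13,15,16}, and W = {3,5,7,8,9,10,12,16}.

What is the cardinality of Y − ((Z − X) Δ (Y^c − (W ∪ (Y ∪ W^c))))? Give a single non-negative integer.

Z − X = {1,3,5,6,9,10,11,12,13}
Y^c = {4,6,7,9,11,13}
W^c = {1,2,4,6,11,13,14,15}
Y ∪ W^c = {1,2,3,4,5,6,8,10,11,12,13,14,15,16}
W ∪ (Y ∪ W^c) = {1,2,3,4,5,6,7,8,9,10,11,12,13,14,15,16}
Y^c − (W ∪ (Y ∪ W^c)) = {}
(Z − X) Δ (Y^c − (W ∪ (Y ∪ W^c))) = {1,3,5,6,9,10,11,12,13}
Y − ((Z − X) Δ (Y^c − (W ∪ (Y ∪ W^c)))) = {2,8,14,15,16}
|Y − ((Z − X) Δ (Y^c − (W ∪ (Y ∪ W^c))))| = 5

5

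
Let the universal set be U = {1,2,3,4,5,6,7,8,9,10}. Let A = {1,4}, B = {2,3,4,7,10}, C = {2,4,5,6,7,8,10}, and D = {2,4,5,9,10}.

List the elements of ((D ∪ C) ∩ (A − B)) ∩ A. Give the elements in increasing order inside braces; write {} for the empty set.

{}

D ∪ C = {2,4,5,6,7,8,9,10}
A − B = {1}
(D ∪ C) ∩ (A − B) = {}
((D ∪ C) ∩ (A − B)) ∩ A = {}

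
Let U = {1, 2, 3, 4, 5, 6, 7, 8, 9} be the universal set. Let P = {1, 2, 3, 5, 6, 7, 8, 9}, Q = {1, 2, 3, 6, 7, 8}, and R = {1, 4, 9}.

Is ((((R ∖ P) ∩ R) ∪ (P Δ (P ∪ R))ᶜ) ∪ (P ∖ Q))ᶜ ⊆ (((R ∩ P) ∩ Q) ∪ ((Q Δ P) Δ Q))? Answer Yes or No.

R ∖ P = {4}
(R ∖ P) ∩ R = {4}
P ∪ R = {1, 2, 3, 4, 5, 6, 7, 8, 9}
P Δ (P ∪ R) = {4}
(P Δ (P ∪ R))ᶜ = {1, 2, 3, 5, 6, 7, 8, 9}
((R ∖ P) ∩ R) ∪ (P Δ (P ∪ R))ᶜ = {1, 2, 3, 4, 5, 6, 7, 8, 9}
P ∖ Q = {5, 9}
(((R ∖ P) ∩ R) ∪ (P Δ (P ∪ R))ᶜ) ∪ (P ∖ Q) = {1, 2, 3, 4, 5, 6, 7, 8, 9}
((((R ∖ P) ∩ R) ∪ (P Δ (P ∪ R))ᶜ) ∪ (P ∖ Q))ᶜ = {}
R ∩ P = {1, 9}
(R ∩ P) ∩ Q = {1}
Q Δ P = {5, 9}
(Q Δ P) Δ Q = {1, 2, 3, 5, 6, 7, 8, 9}
((R ∩ P) ∩ Q) ∪ ((Q Δ P) Δ Q) = {1, 2, 3, 5, 6, 7, 8, 9}
Every element of {} is in {1, 2, 3, 5, 6, 7, 8, 9}, so ((((R ∖ P) ∩ R) ∪ (P Δ (P ∪ R))ᶜ) ∪ (P ∖ Q))ᶜ ⊆ ((R ∩ P) ∩ Q) ∪ ((Q Δ P) Δ Q).

Yes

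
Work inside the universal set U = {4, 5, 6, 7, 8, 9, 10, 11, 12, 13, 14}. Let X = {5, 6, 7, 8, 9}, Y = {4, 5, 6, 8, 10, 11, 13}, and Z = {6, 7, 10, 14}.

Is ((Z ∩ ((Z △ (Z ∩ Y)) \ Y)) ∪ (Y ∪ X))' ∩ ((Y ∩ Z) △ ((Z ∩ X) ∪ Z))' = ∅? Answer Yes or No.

Z ∩ Y = {6, 10}
Z △ (Z ∩ Y) = {7, 14}
(Z △ (Z ∩ Y)) \ Y = {7, 14}
Z ∩ ((Z △ (Z ∩ Y)) \ Y) = {7, 14}
Y ∪ X = {4, 5, 6, 7, 8, 9, 10, 11, 13}
(Z ∩ ((Z △ (Z ∩ Y)) \ Y)) ∪ (Y ∪ X) = {4, 5, 6, 7, 8, 9, 10, 11, 13, 14}
((Z ∩ ((Z △ (Z ∩ Y)) \ Y)) ∪ (Y ∪ X))' = {12}
Y ∩ Z = {6, 10}
Z ∩ X = {6, 7}
(Z ∩ X) ∪ Z = {6, 7, 10, 14}
(Y ∩ Z) △ ((Z ∩ X) ∪ Z) = {7, 14}
((Y ∩ Z) △ ((Z ∩ X) ∪ Z))' = {4, 5, 6, 8, 9, 10, 11, 12, 13}
12 lies in both, so they are not disjoint.

No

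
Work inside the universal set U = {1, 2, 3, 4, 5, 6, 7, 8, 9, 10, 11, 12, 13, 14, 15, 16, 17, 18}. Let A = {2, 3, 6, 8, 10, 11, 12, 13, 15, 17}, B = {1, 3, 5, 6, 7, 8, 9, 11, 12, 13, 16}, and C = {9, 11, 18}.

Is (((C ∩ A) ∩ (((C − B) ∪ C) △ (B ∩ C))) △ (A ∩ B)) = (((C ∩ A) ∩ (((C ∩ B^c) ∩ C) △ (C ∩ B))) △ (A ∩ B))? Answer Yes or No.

C ∩ A = {11}
C − B = {18}
(C − B) ∪ C = {9, 11, 18}
B ∩ C = {9, 11}
((C − B) ∪ C) △ (B ∩ C) = {18}
(C ∩ A) ∩ (((C − B) ∪ C) △ (B ∩ C)) = {}
A ∩ B = {3, 6, 8, 11, 12, 13}
((C ∩ A) ∩ (((C − B) ∪ C) △ (B ∩ C))) △ (A ∩ B) = {3, 6, 8, 11, 12, 13}
B^c = {2, 4, 10, 14, 15, 17, 18}
C ∩ B^c = {18}
(C ∩ B^c) ∩ C = {18}
C ∩ B = {9, 11}
((C ∩ B^c) ∩ C) △ (C ∩ B) = {9, 11, 18}
(C ∩ A) ∩ (((C ∩ B^c) ∩ C) △ (C ∩ B)) = {11}
((C ∩ A) ∩ (((C ∩ B^c) ∩ C) △ (C ∩ B))) △ (A ∩ B) = {3, 6, 8, 12, 13}
11 ∈ ((C ∩ A) ∩ (((C − B) ∪ C) △ (B ∩ C))) △ (A ∩ B) but 11 ∉ ((C ∩ A) ∩ (((C ∩ B^c) ∩ C) △ (C ∩ B))) △ (A ∩ B), so they differ.

No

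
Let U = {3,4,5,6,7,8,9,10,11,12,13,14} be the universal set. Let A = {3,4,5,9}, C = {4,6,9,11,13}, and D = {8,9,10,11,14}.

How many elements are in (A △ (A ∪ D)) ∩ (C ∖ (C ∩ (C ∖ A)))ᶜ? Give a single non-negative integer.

A ∪ D = {3,4,5,8,9,10,11,14}
A △ (A ∪ D) = {8,10,11,14}
C ∖ A = {6,11,13}
C ∩ (C ∖ A) = {6,11,13}
C ∖ (C ∩ (C ∖ A)) = {4,9}
(C ∖ (C ∩ (C ∖ A)))ᶜ = {3,5,6,7,8,10,11,12,13,14}
(A △ (A ∪ D)) ∩ (C ∖ (C ∩ (C ∖ A)))ᶜ = {8,10,11,14}
|(A △ (A ∪ D)) ∩ (C ∖ (C ∩ (C ∖ A)))ᶜ| = 4

4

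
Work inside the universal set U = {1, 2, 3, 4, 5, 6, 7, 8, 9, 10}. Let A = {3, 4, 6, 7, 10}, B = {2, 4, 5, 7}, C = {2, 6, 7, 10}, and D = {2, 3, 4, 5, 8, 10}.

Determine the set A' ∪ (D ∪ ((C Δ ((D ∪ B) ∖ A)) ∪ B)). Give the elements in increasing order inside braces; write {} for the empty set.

A' = {1, 2, 5, 8, 9}
D ∪ B = {2, 3, 4, 5, 7, 8, 10}
(D ∪ B) ∖ A = {2, 5, 8}
C Δ ((D ∪ B) ∖ A) = {5, 6, 7, 8, 10}
(C Δ ((D ∪ B) ∖ A)) ∪ B = {2, 4, 5, 6, 7, 8, 10}
D ∪ ((C Δ ((D ∪ B) ∖ A)) ∪ B) = {2, 3, 4, 5, 6, 7, 8, 10}
A' ∪ (D ∪ ((C Δ ((D ∪ B) ∖ A)) ∪ B)) = {1, 2, 3, 4, 5, 6, 7, 8, 9, 10}

{1, 2, 3, 4, 5, 6, 7, 8, 9, 10}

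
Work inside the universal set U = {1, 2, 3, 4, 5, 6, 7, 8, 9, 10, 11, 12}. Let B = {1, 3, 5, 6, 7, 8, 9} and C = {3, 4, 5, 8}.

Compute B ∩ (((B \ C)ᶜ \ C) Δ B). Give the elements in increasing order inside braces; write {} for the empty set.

B \ C = {1, 6, 7, 9}
(B \ C)ᶜ = {2, 3, 4, 5, 8, 10, 11, 12}
(B \ C)ᶜ \ C = {2, 10, 11, 12}
((B \ C)ᶜ \ C) Δ B = {1, 2, 3, 5, 6, 7, 8, 9, 10, 11, 12}
B ∩ (((B \ C)ᶜ \ C) Δ B) = {1, 3, 5, 6, 7, 8, 9}

{1, 3, 5, 6, 7, 8, 9}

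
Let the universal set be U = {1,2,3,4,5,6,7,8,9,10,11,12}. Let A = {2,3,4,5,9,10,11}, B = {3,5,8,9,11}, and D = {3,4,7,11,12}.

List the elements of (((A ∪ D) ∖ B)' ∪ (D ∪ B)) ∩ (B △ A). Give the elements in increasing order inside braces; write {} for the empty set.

A ∪ D = {2,3,4,5,7,9,10,11,12}
(A ∪ D) ∖ B = {2,4,7,10,12}
((A ∪ D) ∖ B)' = {1,3,5,6,8,9,11}
D ∪ B = {3,4,5,7,8,9,11,12}
((A ∪ D) ∖ B)' ∪ (D ∪ B) = {1,3,4,5,6,7,8,9,11,12}
B △ A = {2,4,8,10}
(((A ∪ D) ∖ B)' ∪ (D ∪ B)) ∩ (B △ A) = {4,8}

{4,8}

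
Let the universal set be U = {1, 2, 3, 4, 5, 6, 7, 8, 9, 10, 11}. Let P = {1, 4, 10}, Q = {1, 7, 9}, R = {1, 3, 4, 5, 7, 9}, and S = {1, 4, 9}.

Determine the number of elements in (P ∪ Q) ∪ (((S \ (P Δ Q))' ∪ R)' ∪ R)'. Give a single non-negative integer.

P ∪ Q = {1, 4, 7, 9, 10}
P Δ Q = {4, 7, 9, 10}
S \ (P Δ Q) = {1}
(S \ (P Δ Q))' = {2, 3, 4, 5, 6, 7, 8, 9, 10, 11}
(S \ (P Δ Q))' ∪ R = {1, 2, 3, 4, 5, 6, 7, 8, 9, 10, 11}
((S \ (P Δ Q))' ∪ R)' = {}
((S \ (P Δ Q))' ∪ R)' ∪ R = {1, 3, 4, 5, 7, 9}
(((S \ (P Δ Q))' ∪ R)' ∪ R)' = {2, 6, 8, 10, 11}
(P ∪ Q) ∪ (((S \ (P Δ Q))' ∪ R)' ∪ R)' = {1, 2, 4, 6, 7, 8, 9, 10, 11}
|(P ∪ Q) ∪ (((S \ (P Δ Q))' ∪ R)' ∪ R)'| = 9

9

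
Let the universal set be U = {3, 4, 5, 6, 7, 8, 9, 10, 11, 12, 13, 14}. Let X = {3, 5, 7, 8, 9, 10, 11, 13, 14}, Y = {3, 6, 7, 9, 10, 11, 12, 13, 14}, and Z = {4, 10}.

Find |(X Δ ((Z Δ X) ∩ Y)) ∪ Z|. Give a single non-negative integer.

4

Z Δ X = {3, 4, 5, 7, 8, 9, 11, 13, 14}
(Z Δ X) ∩ Y = {3, 7, 9, 11, 13, 14}
X Δ ((Z Δ X) ∩ Y) = {5, 8, 10}
(X Δ ((Z Δ X) ∩ Y)) ∪ Z = {4, 5, 8, 10}
|(X Δ ((Z Δ X) ∩ Y)) ∪ Z| = 4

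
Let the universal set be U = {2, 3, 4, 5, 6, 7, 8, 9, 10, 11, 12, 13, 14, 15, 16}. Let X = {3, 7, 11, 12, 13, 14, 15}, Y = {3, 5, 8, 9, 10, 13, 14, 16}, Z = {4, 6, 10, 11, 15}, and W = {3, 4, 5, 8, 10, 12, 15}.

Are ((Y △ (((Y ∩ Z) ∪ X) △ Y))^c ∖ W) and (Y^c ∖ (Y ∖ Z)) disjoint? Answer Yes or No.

Y ∩ Z = {10}
(Y ∩ Z) ∪ X = {3, 7, 10, 11, 12, 13, 14, 15}
((Y ∩ Z) ∪ X) △ Y = {5, 7, 8, 9, 11, 12, 15, 16}
Y △ (((Y ∩ Z) ∪ X) △ Y) = {3, 7, 10, 11, 12, 13, 14, 15}
(Y △ (((Y ∩ Z) ∪ X) △ Y))^c = {2, 4, 5, 6, 8, 9, 16}
(Y △ (((Y ∩ Z) ∪ X) △ Y))^c ∖ W = {2, 6, 9, 16}
Y^c = {2, 4, 6, 7, 11, 12, 15}
Y ∖ Z = {3, 5, 8, 9, 13, 14, 16}
Y^c ∖ (Y ∖ Z) = {2, 4, 6, 7, 11, 12, 15}
2 lies in both, so they are not disjoint.

No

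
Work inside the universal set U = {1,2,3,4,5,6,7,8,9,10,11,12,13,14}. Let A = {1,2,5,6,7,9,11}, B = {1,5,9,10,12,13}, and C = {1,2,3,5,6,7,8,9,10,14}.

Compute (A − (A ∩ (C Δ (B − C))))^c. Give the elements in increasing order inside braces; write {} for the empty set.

B − C = {12,13}
C Δ (B − C) = {1,2,3,5,6,7,8,9,10,12,13,14}
A ∩ (C Δ (B − C)) = {1,2,5,6,7,9}
A − (A ∩ (C Δ (B − C))) = {11}
(A − (A ∩ (C Δ (B − C))))^c = {1,2,3,4,5,6,7,8,9,10,12,13,14}

{1,2,3,4,5,6,7,8,9,10,12,13,14}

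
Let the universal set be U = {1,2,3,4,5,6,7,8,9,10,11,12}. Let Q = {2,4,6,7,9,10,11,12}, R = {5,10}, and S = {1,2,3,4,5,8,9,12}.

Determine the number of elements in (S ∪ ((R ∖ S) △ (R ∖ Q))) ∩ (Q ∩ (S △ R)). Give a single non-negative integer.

5

R ∖ S = {10}
R ∖ Q = {5}
(R ∖ S) △ (R ∖ Q) = {5,10}
S ∪ ((R ∖ S) △ (R ∖ Q)) = {1,2,3,4,5,8,9,10,12}
S △ R = {1,2,3,4,8,9,10,12}
Q ∩ (S △ R) = {2,4,9,10,12}
(S ∪ ((R ∖ S) △ (R ∖ Q))) ∩ (Q ∩ (S △ R)) = {2,4,9,10,12}
|(S ∪ ((R ∖ S) △ (R ∖ Q))) ∩ (Q ∩ (S △ R))| = 5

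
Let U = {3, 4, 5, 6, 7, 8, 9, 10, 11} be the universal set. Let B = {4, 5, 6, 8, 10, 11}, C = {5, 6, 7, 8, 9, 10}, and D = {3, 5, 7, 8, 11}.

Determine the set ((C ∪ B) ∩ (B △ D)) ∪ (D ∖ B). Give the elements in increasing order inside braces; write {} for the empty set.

C ∪ B = {4, 5, 6, 7, 8, 9, 10, 11}
B △ D = {3, 4, 6, 7, 10}
(C ∪ B) ∩ (B △ D) = {4, 6, 7, 10}
D ∖ B = {3, 7}
((C ∪ B) ∩ (B △ D)) ∪ (D ∖ B) = {3, 4, 6, 7, 10}

{3, 4, 6, 7, 10}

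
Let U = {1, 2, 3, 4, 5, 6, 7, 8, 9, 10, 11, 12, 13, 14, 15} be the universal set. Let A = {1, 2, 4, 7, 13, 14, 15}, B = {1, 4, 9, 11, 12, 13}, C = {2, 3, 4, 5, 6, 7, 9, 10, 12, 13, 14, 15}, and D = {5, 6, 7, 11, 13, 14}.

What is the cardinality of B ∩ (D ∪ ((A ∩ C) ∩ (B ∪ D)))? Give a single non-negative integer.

A ∩ C = {2, 4, 7, 13, 14, 15}
B ∪ D = {1, 4, 5, 6, 7, 9, 11, 12, 13, 14}
(A ∩ C) ∩ (B ∪ D) = {4, 7, 13, 14}
D ∪ ((A ∩ C) ∩ (B ∪ D)) = {4, 5, 6, 7, 11, 13, 14}
B ∩ (D ∪ ((A ∩ C) ∩ (B ∪ D))) = {4, 11, 13}
|B ∩ (D ∪ ((A ∩ C) ∩ (B ∪ D)))| = 3

3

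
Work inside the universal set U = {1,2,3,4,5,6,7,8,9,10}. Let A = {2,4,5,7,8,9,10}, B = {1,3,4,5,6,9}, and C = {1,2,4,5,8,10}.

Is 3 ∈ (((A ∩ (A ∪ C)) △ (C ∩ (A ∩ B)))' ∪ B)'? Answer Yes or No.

No

3 ∉ A and 3 ∉ C, so 3 ∉ A ∪ C
3 ∉ A and 3 ∉ (A ∪ C), so 3 ∉ A ∩ (A ∪ C)
3 ∉ A and 3 ∈ B, so 3 ∉ A ∩ B
3 ∉ C and 3 ∉ (A ∩ B), so 3 ∉ C ∩ (A ∩ B)
3 ∉ (A ∩ (A ∪ C)) and 3 ∉ (C ∩ (A ∩ B)), so 3 ∉ (A ∩ (A ∪ C)) △ (C ∩ (A ∩ B))
3 ∈ ((A ∩ (A ∪ C)) △ (C ∩ (A ∩ B)))' since 3 ∉ ((A ∩ (A ∪ C)) △ (C ∩ (A ∩ B)))
3 ∈ ((A ∩ (A ∪ C)) △ (C ∩ (A ∩ B)))' and 3 ∈ B, so 3 ∈ ((A ∩ (A ∪ C)) △ (C ∩ (A ∩ B)))' ∪ B
3 ∉ (((A ∩ (A ∪ C)) △ (C ∩ (A ∩ B)))' ∪ B)' since 3 ∈ (((A ∩ (A ∪ C)) △ (C ∩ (A ∩ B)))' ∪ B)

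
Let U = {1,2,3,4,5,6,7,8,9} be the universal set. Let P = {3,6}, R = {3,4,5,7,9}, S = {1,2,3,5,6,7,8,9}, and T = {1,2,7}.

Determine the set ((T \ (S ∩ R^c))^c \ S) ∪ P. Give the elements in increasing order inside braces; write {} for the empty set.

{3,4,6}

R^c = {1,2,6,8}
S ∩ R^c = {1,2,6,8}
T \ (S ∩ R^c) = {7}
(T \ (S ∩ R^c))^c = {1,2,3,4,5,6,8,9}
(T \ (S ∩ R^c))^c \ S = {4}
((T \ (S ∩ R^c))^c \ S) ∪ P = {3,4,6}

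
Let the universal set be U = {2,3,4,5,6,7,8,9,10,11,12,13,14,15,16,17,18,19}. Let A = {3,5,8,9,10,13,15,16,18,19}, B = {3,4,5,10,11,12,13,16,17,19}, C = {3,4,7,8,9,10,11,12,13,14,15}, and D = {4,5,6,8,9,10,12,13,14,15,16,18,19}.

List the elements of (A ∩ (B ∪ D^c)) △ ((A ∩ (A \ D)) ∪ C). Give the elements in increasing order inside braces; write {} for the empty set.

D^c = {2,3,7,11,17}
B ∪ D^c = {2,3,4,5,7,10,11,12,13,16,17,19}
A ∩ (B ∪ D^c) = {3,5,10,13,16,19}
A \ D = {3}
A ∩ (A \ D) = {3}
(A ∩ (A \ D)) ∪ C = {3,4,7,8,9,10,11,12,13,14,15}
(A ∩ (B ∪ D^c)) △ ((A ∩ (A \ D)) ∪ C) = {4,5,7,8,9,11,12,14,15,16,19}

{4,5,7,8,9,11,12,14,15,16,19}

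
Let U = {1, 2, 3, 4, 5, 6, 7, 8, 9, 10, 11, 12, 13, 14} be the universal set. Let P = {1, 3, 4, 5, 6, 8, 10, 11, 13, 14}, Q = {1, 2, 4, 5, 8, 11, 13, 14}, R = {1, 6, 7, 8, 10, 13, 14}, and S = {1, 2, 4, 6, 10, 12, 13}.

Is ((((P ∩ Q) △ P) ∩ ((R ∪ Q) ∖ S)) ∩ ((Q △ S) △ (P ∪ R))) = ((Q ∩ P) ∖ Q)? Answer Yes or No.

Yes

P ∩ Q = {1, 4, 5, 8, 11, 13, 14}
(P ∩ Q) △ P = {3, 6, 10}
R ∪ Q = {1, 2, 4, 5, 6, 7, 8, 10, 11, 13, 14}
(R ∪ Q) ∖ S = {5, 7, 8, 11, 14}
((P ∩ Q) △ P) ∩ ((R ∪ Q) ∖ S) = {}
Q △ S = {5, 6, 8, 10, 11, 12, 14}
P ∪ R = {1, 3, 4, 5, 6, 7, 8, 10, 11, 13, 14}
(Q △ S) △ (P ∪ R) = {1, 3, 4, 7, 12, 13}
(((P ∩ Q) △ P) ∩ ((R ∪ Q) ∖ S)) ∩ ((Q △ S) △ (P ∪ R)) = {}
Q ∩ P = {1, 4, 5, 8, 11, 13, 14}
(Q ∩ P) ∖ Q = {}
Both equal {}, so (((P ∩ Q) △ P) ∩ ((R ∪ Q) ∖ S)) ∩ ((Q △ S) △ (P ∪ R)) = (Q ∩ P) ∖ Q.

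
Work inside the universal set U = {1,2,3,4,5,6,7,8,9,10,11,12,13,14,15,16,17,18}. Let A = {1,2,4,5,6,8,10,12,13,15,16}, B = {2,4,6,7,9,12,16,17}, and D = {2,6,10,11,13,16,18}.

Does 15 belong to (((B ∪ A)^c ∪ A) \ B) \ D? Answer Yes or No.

Yes

15 ∉ B and 15 ∈ A, so 15 ∈ B ∪ A
15 ∉ (B ∪ A)^c since 15 ∈ (B ∪ A)
15 ∉ (B ∪ A)^c and 15 ∈ A, so 15 ∈ (B ∪ A)^c ∪ A
15 ∈ ((B ∪ A)^c ∪ A) and 15 ∉ B, so 15 ∈ ((B ∪ A)^c ∪ A) \ B
15 ∈ (((B ∪ A)^c ∪ A) \ B) and 15 ∉ D, so 15 ∈ (((B ∪ A)^c ∪ A) \ B) \ D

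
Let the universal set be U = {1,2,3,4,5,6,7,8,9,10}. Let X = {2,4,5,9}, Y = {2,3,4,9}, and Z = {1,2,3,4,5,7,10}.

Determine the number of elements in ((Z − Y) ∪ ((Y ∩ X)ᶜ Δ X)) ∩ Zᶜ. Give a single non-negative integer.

3

Z − Y = {1,5,7,10}
Y ∩ X = {2,4,9}
(Y ∩ X)ᶜ = {1,3,5,6,7,8,10}
(Y ∩ X)ᶜ Δ X = {1,2,3,4,6,7,8,9,10}
(Z − Y) ∪ ((Y ∩ X)ᶜ Δ X) = {1,2,3,4,5,6,7,8,9,10}
Zᶜ = {6,8,9}
((Z − Y) ∪ ((Y ∩ X)ᶜ Δ X)) ∩ Zᶜ = {6,8,9}
|((Z − Y) ∪ ((Y ∩ X)ᶜ Δ X)) ∩ Zᶜ| = 3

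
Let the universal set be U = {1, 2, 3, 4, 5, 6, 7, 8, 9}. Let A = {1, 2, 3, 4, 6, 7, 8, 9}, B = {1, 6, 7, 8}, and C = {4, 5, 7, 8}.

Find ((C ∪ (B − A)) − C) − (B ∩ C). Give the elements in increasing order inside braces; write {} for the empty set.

B − A = {}
C ∪ (B − A) = {4, 5, 7, 8}
(C ∪ (B − A)) − C = {}
B ∩ C = {7, 8}
((C ∪ (B − A)) − C) − (B ∩ C) = {}

{}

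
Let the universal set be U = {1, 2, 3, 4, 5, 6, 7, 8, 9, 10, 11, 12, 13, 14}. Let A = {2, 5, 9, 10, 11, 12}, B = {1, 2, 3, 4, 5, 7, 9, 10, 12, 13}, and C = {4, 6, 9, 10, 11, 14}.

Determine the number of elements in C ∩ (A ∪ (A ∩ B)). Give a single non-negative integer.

3

A ∩ B = {2, 5, 9, 10, 12}
A ∪ (A ∩ B) = {2, 5, 9, 10, 11, 12}
C ∩ (A ∪ (A ∩ B)) = {9, 10, 11}
|C ∩ (A ∪ (A ∩ B))| = 3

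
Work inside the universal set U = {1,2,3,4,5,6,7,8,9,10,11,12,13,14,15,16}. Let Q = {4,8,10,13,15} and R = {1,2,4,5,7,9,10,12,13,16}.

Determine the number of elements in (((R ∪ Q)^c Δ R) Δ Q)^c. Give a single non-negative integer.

3

R ∪ Q = {1,2,4,5,7,8,9,10,12,13,15,16}
(R ∪ Q)^c = {3,6,11,14}
(R ∪ Q)^c Δ R = {1,2,3,4,5,6,7,9,10,11,12,13,14,16}
((R ∪ Q)^c Δ R) Δ Q = {1,2,3,5,6,7,8,9,11,12,14,15,16}
(((R ∪ Q)^c Δ R) Δ Q)^c = {4,10,13}
|(((R ∪ Q)^c Δ R) Δ Q)^c| = 3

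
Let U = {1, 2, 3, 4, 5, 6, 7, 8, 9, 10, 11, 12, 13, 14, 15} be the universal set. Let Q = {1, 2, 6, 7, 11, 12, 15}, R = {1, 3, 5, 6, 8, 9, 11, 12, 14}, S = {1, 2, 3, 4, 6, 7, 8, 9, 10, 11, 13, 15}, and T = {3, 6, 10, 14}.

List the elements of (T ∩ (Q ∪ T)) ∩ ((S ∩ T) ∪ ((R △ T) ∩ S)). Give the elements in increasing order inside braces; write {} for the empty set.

{3, 6, 10}

Q ∪ T = {1, 2, 3, 6, 7, 10, 11, 12, 14, 15}
T ∩ (Q ∪ T) = {3, 6, 10, 14}
S ∩ T = {3, 6, 10}
R △ T = {1, 5, 8, 9, 10, 11, 12}
(R △ T) ∩ S = {1, 8, 9, 10, 11}
(S ∩ T) ∪ ((R △ T) ∩ S) = {1, 3, 6, 8, 9, 10, 11}
(T ∩ (Q ∪ T)) ∩ ((S ∩ T) ∪ ((R △ T) ∩ S)) = {3, 6, 10}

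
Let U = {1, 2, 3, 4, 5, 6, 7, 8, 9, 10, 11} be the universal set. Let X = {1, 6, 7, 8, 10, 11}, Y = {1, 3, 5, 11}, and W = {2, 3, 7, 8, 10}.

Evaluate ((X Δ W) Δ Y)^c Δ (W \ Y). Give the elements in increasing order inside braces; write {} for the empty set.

X Δ W = {1, 2, 3, 6, 11}
(X Δ W) Δ Y = {2, 5, 6}
((X Δ W) Δ Y)^c = {1, 3, 4, 7, 8, 9, 10, 11}
W \ Y = {2, 7, 8, 10}
((X Δ W) Δ Y)^c Δ (W \ Y) = {1, 2, 3, 4, 9, 11}

{1, 2, 3, 4, 9, 11}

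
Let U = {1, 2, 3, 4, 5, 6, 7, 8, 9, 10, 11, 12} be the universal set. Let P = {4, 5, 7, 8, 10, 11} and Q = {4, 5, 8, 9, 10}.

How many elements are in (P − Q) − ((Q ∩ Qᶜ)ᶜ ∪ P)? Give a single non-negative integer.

0

P − Q = {7, 11}
Qᶜ = {1, 2, 3, 6, 7, 11, 12}
Q ∩ Qᶜ = {}
(Q ∩ Qᶜ)ᶜ = {1, 2, 3, 4, 5, 6, 7, 8, 9, 10, 11, 12}
(Q ∩ Qᶜ)ᶜ ∪ P = {1, 2, 3, 4, 5, 6, 7, 8, 9, 10, 11, 12}
(P − Q) − ((Q ∩ Qᶜ)ᶜ ∪ P) = {}
|(P − Q) − ((Q ∩ Qᶜ)ᶜ ∪ P)| = 0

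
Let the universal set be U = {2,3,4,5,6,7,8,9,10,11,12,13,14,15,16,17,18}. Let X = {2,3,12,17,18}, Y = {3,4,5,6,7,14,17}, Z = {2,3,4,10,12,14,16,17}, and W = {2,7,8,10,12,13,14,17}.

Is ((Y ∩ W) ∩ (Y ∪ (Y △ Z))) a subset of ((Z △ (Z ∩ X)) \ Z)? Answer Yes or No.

No

Y ∩ W = {7,14,17}
Y △ Z = {2,5,6,7,10,12,16}
Y ∪ (Y △ Z) = {2,3,4,5,6,7,10,12,14,16,17}
(Y ∩ W) ∩ (Y ∪ (Y △ Z)) = {7,14,17}
Z ∩ X = {2,3,12,17}
Z △ (Z ∩ X) = {4,10,14,16}
(Z △ (Z ∩ X)) \ Z = {}
7 ∈ (Y ∩ W) ∩ (Y ∪ (Y △ Z)) but 7 ∉ (Z △ (Z ∩ X)) \ Z, so the inclusion fails.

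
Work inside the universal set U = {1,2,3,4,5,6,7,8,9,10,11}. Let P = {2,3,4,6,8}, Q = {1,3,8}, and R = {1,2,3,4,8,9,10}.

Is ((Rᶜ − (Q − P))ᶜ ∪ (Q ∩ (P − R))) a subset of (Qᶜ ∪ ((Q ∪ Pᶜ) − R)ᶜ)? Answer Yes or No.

Yes

Rᶜ = {5,6,7,11}
Q − P = {1}
Rᶜ − (Q − P) = {5,6,7,11}
(Rᶜ − (Q − P))ᶜ = {1,2,3,4,8,9,10}
P − R = {6}
Q ∩ (P − R) = {}
(Rᶜ − (Q − P))ᶜ ∪ (Q ∩ (P − R)) = {1,2,3,4,8,9,10}
Qᶜ = {2,4,5,6,7,9,10,11}
Pᶜ = {1,5,7,9,10,11}
Q ∪ Pᶜ = {1,3,5,7,8,9,10,11}
(Q ∪ Pᶜ) − R = {5,7,11}
((Q ∪ Pᶜ) − R)ᶜ = {1,2,3,4,6,8,9,10}
Qᶜ ∪ ((Q ∪ Pᶜ) − R)ᶜ = {1,2,3,4,5,6,7,8,9,10,11}
Every element of {1,2,3,4,8,9,10} is in {1,2,3,4,5,6,7,8,9,10,11}, so (Rᶜ − (Q − P))ᶜ ∪ (Q ∩ (P − R)) ⊆ Qᶜ ∪ ((Q ∪ Pᶜ) − R)ᶜ.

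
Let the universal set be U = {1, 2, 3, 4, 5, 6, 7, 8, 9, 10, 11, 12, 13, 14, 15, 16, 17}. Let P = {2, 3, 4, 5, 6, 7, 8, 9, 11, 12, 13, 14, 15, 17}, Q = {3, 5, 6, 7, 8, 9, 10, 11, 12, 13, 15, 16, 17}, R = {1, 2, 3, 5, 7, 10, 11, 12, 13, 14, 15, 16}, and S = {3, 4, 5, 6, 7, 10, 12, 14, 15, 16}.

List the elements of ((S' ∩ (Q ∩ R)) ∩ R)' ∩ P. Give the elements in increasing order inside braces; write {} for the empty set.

S' = {1, 2, 8, 9, 11, 13, 17}
Q ∩ R = {3, 5, 7, 10, 11, 12, 13, 15, 16}
S' ∩ (Q ∩ R) = {11, 13}
(S' ∩ (Q ∩ R)) ∩ R = {11, 13}
((S' ∩ (Q ∩ R)) ∩ R)' = {1, 2, 3, 4, 5, 6, 7, 8, 9, 10, 12, 14, 15, 16, 17}
((S' ∩ (Q ∩ R)) ∩ R)' ∩ P = {2, 3, 4, 5, 6, 7, 8, 9, 12, 14, 15, 17}

{2, 3, 4, 5, 6, 7, 8, 9, 12, 14, 15, 17}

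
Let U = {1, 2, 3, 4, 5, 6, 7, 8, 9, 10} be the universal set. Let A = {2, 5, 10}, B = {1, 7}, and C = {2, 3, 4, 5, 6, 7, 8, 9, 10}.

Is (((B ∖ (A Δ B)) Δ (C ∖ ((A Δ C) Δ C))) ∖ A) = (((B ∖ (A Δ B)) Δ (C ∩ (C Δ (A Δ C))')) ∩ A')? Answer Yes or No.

A Δ B = {1, 2, 5, 7, 10}
B ∖ (A Δ B) = {}
A Δ C = {3, 4, 6, 7, 8, 9}
(A Δ C) Δ C = {2, 5, 10}
C ∖ ((A Δ C) Δ C) = {3, 4, 6, 7, 8, 9}
(B ∖ (A Δ B)) Δ (C ∖ ((A Δ C) Δ C)) = {3, 4, 6, 7, 8, 9}
((B ∖ (A Δ B)) Δ (C ∖ ((A Δ C) Δ C))) ∖ A = {3, 4, 6, 7, 8, 9}
C Δ (A Δ C) = {2, 5, 10}
(C Δ (A Δ C))' = {1, 3, 4, 6, 7, 8, 9}
C ∩ (C Δ (A Δ C))' = {3, 4, 6, 7, 8, 9}
(B ∖ (A Δ B)) Δ (C ∩ (C Δ (A Δ C))') = {3, 4, 6, 7, 8, 9}
A' = {1, 3, 4, 6, 7, 8, 9}
((B ∖ (A Δ B)) Δ (C ∩ (C Δ (A Δ C))')) ∩ A' = {3, 4, 6, 7, 8, 9}
Both equal {3, 4, 6, 7, 8, 9}, so ((B ∖ (A Δ B)) Δ (C ∖ ((A Δ C) Δ C))) ∖ A = ((B ∖ (A Δ B)) Δ (C ∩ (C Δ (A Δ C))')) ∩ A'.

Yes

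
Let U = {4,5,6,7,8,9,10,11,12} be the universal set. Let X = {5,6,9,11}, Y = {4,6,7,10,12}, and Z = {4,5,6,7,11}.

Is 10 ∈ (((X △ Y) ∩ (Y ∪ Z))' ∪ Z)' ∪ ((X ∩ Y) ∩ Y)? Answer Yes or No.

Yes

10 ∉ X and 10 ∈ Y, so 10 ∈ X △ Y
10 ∈ Y and 10 ∉ Z, so 10 ∈ Y ∪ Z
10 ∈ (X △ Y) and 10 ∈ (Y ∪ Z), so 10 ∈ (X △ Y) ∩ (Y ∪ Z)
10 ∉ ((X △ Y) ∩ (Y ∪ Z))' since 10 ∈ ((X △ Y) ∩ (Y ∪ Z))
10 ∉ ((X △ Y) ∩ (Y ∪ Z))' and 10 ∉ Z, so 10 ∉ ((X △ Y) ∩ (Y ∪ Z))' ∪ Z
10 ∈ (((X △ Y) ∩ (Y ∪ Z))' ∪ Z)' since 10 ∉ (((X △ Y) ∩ (Y ∪ Z))' ∪ Z)
10 ∉ X and 10 ∈ Y, so 10 ∉ X ∩ Y
10 ∉ (X ∩ Y) and 10 ∈ Y, so 10 ∉ (X ∩ Y) ∩ Y
10 ∈ (((X △ Y) ∩ (Y ∪ Z))' ∪ Z)' and 10 ∉ ((X ∩ Y) ∩ Y), so 10 ∈ (((X △ Y) ∩ (Y ∪ Z))' ∪ Z)' ∪ ((X ∩ Y) ∩ Y)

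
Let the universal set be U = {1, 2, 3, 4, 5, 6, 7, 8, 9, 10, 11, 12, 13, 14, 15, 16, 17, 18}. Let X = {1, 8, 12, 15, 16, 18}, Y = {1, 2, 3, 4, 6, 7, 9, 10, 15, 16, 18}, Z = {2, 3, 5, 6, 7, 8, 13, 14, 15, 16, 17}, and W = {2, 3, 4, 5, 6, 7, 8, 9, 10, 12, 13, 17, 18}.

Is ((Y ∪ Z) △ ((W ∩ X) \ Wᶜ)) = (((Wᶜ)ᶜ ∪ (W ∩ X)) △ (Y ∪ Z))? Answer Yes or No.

No

Y ∪ Z = {1, 2, 3, 4, 5, 6, 7, 8, 9, 10, 13, 14, 15, 16, 17, 18}
W ∩ X = {8, 12, 18}
Wᶜ = {1, 11, 14, 15, 16}
(W ∩ X) \ Wᶜ = {8, 12, 18}
(Y ∪ Z) △ ((W ∩ X) \ Wᶜ) = {1, 2, 3, 4, 5, 6, 7, 9, 10, 12, 13, 14, 15, 16, 17}
(Wᶜ)ᶜ = {2, 3, 4, 5, 6, 7, 8, 9, 10, 12, 13, 17, 18}
(Wᶜ)ᶜ ∪ (W ∩ X) = {2, 3, 4, 5, 6, 7, 8, 9, 10, 12, 13, 17, 18}
((Wᶜ)ᶜ ∪ (W ∩ X)) △ (Y ∪ Z) = {1, 12, 14, 15, 16}
2 ∈ (Y ∪ Z) △ ((W ∩ X) \ Wᶜ) but 2 ∉ ((Wᶜ)ᶜ ∪ (W ∩ X)) △ (Y ∪ Z), so they differ.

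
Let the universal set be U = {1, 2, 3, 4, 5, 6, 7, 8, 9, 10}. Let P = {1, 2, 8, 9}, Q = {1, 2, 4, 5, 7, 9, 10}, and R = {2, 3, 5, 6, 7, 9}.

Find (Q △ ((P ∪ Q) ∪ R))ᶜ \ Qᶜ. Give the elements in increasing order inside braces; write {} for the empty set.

P ∪ Q = {1, 2, 4, 5, 7, 8, 9, 10}
(P ∪ Q) ∪ R = {1, 2, 3, 4, 5, 6, 7, 8, 9, 10}
Q △ ((P ∪ Q) ∪ R) = {3, 6, 8}
(Q △ ((P ∪ Q) ∪ R))ᶜ = {1, 2, 4, 5, 7, 9, 10}
Qᶜ = {3, 6, 8}
(Q △ ((P ∪ Q) ∪ R))ᶜ \ Qᶜ = {1, 2, 4, 5, 7, 9, 10}

{1, 2, 4, 5, 7, 9, 10}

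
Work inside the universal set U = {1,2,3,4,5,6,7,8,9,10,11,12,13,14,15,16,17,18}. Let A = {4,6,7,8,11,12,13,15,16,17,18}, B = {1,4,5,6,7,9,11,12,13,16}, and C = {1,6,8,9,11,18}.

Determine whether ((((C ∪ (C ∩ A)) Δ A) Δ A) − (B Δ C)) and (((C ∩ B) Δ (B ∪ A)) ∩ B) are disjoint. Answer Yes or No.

Yes

C ∩ A = {6,8,11,18}
C ∪ (C ∩ A) = {1,6,8,9,11,18}
(C ∪ (C ∩ A)) Δ A = {1,4,7,9,12,13,15,16,17}
((C ∪ (C ∩ A)) Δ A) Δ A = {1,6,8,9,11,18}
B Δ C = {4,5,7,8,12,13,16,18}
(((C ∪ (C ∩ A)) Δ A) Δ A) − (B Δ C) = {1,6,9,11}
C ∩ B = {1,6,9,11}
B ∪ A = {1,4,5,6,7,8,9,11,12,13,15,16,17,18}
(C ∩ B) Δ (B ∪ A) = {4,5,7,8,12,13,15,16,17,18}
((C ∩ B) Δ (B ∪ A)) ∩ B = {4,5,7,12,13,16}
{1,6,9,11} and {4,5,7,12,13,16} share no elements.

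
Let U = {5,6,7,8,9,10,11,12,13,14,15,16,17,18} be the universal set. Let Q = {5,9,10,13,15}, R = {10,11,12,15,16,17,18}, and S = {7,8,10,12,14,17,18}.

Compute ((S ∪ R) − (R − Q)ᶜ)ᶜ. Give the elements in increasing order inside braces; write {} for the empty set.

S ∪ R = {7,8,10,11,12,14,15,16,17,18}
R − Q = {11,12,16,17,18}
(R − Q)ᶜ = {5,6,7,8,9,10,13,14,15}
(S ∪ R) − (R − Q)ᶜ = {11,12,16,17,18}
((S ∪ R) − (R − Q)ᶜ)ᶜ = {5,6,7,8,9,10,13,14,15}

{5,6,7,8,9,10,13,14,15}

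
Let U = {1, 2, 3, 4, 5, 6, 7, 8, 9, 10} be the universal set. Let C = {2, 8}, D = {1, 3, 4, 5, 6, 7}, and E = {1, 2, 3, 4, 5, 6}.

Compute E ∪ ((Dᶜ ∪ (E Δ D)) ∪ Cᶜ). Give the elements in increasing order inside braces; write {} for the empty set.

Dᶜ = {2, 8, 9, 10}
E Δ D = {2, 7}
Dᶜ ∪ (E Δ D) = {2, 7, 8, 9, 10}
Cᶜ = {1, 3, 4, 5, 6, 7, 9, 10}
(Dᶜ ∪ (E Δ D)) ∪ Cᶜ = {1, 2, 3, 4, 5, 6, 7, 8, 9, 10}
E ∪ ((Dᶜ ∪ (E Δ D)) ∪ Cᶜ) = {1, 2, 3, 4, 5, 6, 7, 8, 9, 10}

{1, 2, 3, 4, 5, 6, 7, 8, 9, 10}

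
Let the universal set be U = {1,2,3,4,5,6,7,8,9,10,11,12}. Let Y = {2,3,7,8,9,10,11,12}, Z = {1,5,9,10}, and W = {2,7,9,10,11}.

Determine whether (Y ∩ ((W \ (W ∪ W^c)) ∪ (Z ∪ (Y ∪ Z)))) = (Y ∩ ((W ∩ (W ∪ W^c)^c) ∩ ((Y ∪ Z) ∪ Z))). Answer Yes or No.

No

W^c = {1,3,4,5,6,8,12}
W ∪ W^c = {1,2,3,4,5,6,7,8,9,10,11,12}
W \ (W ∪ W^c) = {}
Y ∪ Z = {1,2,3,5,7,8,9,10,11,12}
Z ∪ (Y ∪ Z) = {1,2,3,5,7,8,9,10,11,12}
(W \ (W ∪ W^c)) ∪ (Z ∪ (Y ∪ Z)) = {1,2,3,5,7,8,9,10,11,12}
Y ∩ ((W \ (W ∪ W^c)) ∪ (Z ∪ (Y ∪ Z))) = {2,3,7,8,9,10,11,12}
(W ∪ W^c)^c = {}
W ∩ (W ∪ W^c)^c = {}
(Y ∪ Z) ∪ Z = {1,2,3,5,7,8,9,10,11,12}
(W ∩ (W ∪ W^c)^c) ∩ ((Y ∪ Z) ∪ Z) = {}
Y ∩ ((W ∩ (W ∪ W^c)^c) ∩ ((Y ∪ Z) ∪ Z)) = {}
2 ∈ Y ∩ ((W \ (W ∪ W^c)) ∪ (Z ∪ (Y ∪ Z))) but 2 ∉ Y ∩ ((W ∩ (W ∪ W^c)^c) ∩ ((Y ∪ Z) ∪ Z)), so they differ.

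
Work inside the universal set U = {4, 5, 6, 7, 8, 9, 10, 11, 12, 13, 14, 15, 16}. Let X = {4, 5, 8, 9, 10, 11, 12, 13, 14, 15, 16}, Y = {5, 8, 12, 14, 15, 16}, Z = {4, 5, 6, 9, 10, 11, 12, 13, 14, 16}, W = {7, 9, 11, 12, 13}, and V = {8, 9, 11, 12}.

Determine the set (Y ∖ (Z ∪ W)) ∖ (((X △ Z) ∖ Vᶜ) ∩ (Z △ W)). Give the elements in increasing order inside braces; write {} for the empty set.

{8, 15}

Z ∪ W = {4, 5, 6, 7, 9, 10, 11, 12, 13, 14, 16}
Y ∖ (Z ∪ W) = {8, 15}
X △ Z = {6, 8, 15}
Vᶜ = {4, 5, 6, 7, 10, 13, 14, 15, 16}
(X △ Z) ∖ Vᶜ = {8}
Z △ W = {4, 5, 6, 7, 10, 14, 16}
((X △ Z) ∖ Vᶜ) ∩ (Z △ W) = {}
(Y ∖ (Z ∪ W)) ∖ (((X △ Z) ∖ Vᶜ) ∩ (Z △ W)) = {8, 15}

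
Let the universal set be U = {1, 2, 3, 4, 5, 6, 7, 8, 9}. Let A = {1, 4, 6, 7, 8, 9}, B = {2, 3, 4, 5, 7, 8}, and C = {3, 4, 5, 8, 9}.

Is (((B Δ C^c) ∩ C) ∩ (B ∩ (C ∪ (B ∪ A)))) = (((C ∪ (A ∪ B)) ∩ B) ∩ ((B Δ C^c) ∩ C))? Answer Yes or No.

C^c = {1, 2, 6, 7}
B Δ C^c = {1, 3, 4, 5, 6, 8}
(B Δ C^c) ∩ C = {3, 4, 5, 8}
B ∪ A = {1, 2, 3, 4, 5, 6, 7, 8, 9}
C ∪ (B ∪ A) = {1, 2, 3, 4, 5, 6, 7, 8, 9}
B ∩ (C ∪ (B ∪ A)) = {2, 3, 4, 5, 7, 8}
((B Δ C^c) ∩ C) ∩ (B ∩ (C ∪ (B ∪ A))) = {3, 4, 5, 8}
A ∪ B = {1, 2, 3, 4, 5, 6, 7, 8, 9}
C ∪ (A ∪ B) = {1, 2, 3, 4, 5, 6, 7, 8, 9}
(C ∪ (A ∪ B)) ∩ B = {2, 3, 4, 5, 7, 8}
((C ∪ (A ∪ B)) ∩ B) ∩ ((B Δ C^c) ∩ C) = {3, 4, 5, 8}
Both equal {3, 4, 5, 8}, so ((B Δ C^c) ∩ C) ∩ (B ∩ (C ∪ (B ∪ A))) = ((C ∪ (A ∪ B)) ∩ B) ∩ ((B Δ C^c) ∩ C).

Yes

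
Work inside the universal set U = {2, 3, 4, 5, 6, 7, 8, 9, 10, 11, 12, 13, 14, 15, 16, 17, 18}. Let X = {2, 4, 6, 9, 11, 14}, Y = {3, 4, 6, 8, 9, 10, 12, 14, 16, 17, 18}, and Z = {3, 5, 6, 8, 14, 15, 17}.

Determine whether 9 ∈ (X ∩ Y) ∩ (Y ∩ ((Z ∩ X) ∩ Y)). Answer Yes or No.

9 ∈ X and 9 ∈ Y, so 9 ∈ X ∩ Y
9 ∉ Z and 9 ∈ X, so 9 ∉ Z ∩ X
9 ∉ (Z ∩ X) and 9 ∈ Y, so 9 ∉ (Z ∩ X) ∩ Y
9 ∈ Y and 9 ∉ ((Z ∩ X) ∩ Y), so 9 ∉ Y ∩ ((Z ∩ X) ∩ Y)
9 ∈ (X ∩ Y) and 9 ∉ (Y ∩ ((Z ∩ X) ∩ Y)), so 9 ∉ (X ∩ Y) ∩ (Y ∩ ((Z ∩ X) ∩ Y))

No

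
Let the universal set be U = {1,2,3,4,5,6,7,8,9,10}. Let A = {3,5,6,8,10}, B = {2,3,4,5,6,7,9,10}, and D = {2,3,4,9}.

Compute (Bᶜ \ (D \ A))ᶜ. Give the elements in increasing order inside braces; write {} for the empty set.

Bᶜ = {1,8}
D \ A = {2,4,9}
Bᶜ \ (D \ A) = {1,8}
(Bᶜ \ (D \ A))ᶜ = {2,3,4,5,6,7,9,10}

{2,3,4,5,6,7,9,10}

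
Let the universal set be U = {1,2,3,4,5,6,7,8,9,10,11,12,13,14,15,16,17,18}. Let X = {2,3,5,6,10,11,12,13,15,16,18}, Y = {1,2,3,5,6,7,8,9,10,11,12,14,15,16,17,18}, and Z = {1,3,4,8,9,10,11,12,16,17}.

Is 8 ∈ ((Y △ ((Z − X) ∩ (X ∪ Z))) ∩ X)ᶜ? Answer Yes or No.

8 ∈ Z and 8 ∉ X, so 8 ∈ Z − X
8 ∉ X and 8 ∈ Z, so 8 ∈ X ∪ Z
8 ∈ (Z − X) and 8 ∈ (X ∪ Z), so 8 ∈ (Z − X) ∩ (X ∪ Z)
8 ∈ Y and 8 ∈ ((Z − X) ∩ (X ∪ Z)), so 8 ∉ Y △ ((Z − X) ∩ (X ∪ Z))
8 ∉ (Y △ ((Z − X) ∩ (X ∪ Z))) and 8 ∉ X, so 8 ∉ (Y △ ((Z − X) ∩ (X ∪ Z))) ∩ X
8 ∈ ((Y △ ((Z − X) ∩ (X ∪ Z))) ∩ X)ᶜ since 8 ∉ ((Y △ ((Z − X) ∩ (X ∪ Z))) ∩ X)

Yes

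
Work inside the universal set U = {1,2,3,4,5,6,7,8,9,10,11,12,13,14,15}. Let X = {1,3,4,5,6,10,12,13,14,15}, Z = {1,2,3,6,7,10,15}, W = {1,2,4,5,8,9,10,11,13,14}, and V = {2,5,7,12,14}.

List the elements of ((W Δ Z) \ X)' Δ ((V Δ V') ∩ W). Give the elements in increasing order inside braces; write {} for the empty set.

{3,6,8,9,11,12,15}

W Δ Z = {3,4,5,6,7,8,9,11,13,14,15}
(W Δ Z) \ X = {7,8,9,11}
((W Δ Z) \ X)' = {1,2,3,4,5,6,10,12,13,14,15}
V' = {1,3,4,6,8,9,10,11,13,15}
V Δ V' = {1,2,3,4,5,6,7,8,9,10,11,12,13,14,15}
(V Δ V') ∩ W = {1,2,4,5,8,9,10,11,13,14}
((W Δ Z) \ X)' Δ ((V Δ V') ∩ W) = {3,6,8,9,11,12,15}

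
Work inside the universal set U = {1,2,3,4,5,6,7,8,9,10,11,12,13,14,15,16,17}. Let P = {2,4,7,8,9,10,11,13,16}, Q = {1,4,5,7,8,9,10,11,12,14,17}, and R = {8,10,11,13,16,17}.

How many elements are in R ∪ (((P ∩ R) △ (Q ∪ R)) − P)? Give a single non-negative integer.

10

P ∩ R = {8,10,11,13,16}
Q ∪ R = {1,4,5,7,8,9,10,11,12,13,14,16,17}
(P ∩ R) △ (Q ∪ R) = {1,4,5,7,9,12,14,17}
((P ∩ R) △ (Q ∪ R)) − P = {1,5,12,14,17}
R ∪ (((P ∩ R) △ (Q ∪ R)) − P) = {1,5,8,10,11,12,13,14,16,17}
|R ∪ (((P ∩ R) △ (Q ∪ R)) − P)| = 10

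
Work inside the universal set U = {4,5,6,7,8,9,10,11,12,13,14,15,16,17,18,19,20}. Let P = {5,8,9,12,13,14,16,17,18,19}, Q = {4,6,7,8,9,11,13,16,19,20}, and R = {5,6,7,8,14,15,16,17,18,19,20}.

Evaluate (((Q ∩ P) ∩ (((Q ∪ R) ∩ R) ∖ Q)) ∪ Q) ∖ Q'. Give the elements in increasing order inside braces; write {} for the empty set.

{4,6,7,8,9,11,13,16,19,20}

Q ∩ P = {8,9,13,16,19}
Q ∪ R = {4,5,6,7,8,9,11,13,14,15,16,17,18,19,20}
(Q ∪ R) ∩ R = {5,6,7,8,14,15,16,17,18,19,20}
((Q ∪ R) ∩ R) ∖ Q = {5,14,15,17,18}
(Q ∩ P) ∩ (((Q ∪ R) ∩ R) ∖ Q) = {}
((Q ∩ P) ∩ (((Q ∪ R) ∩ R) ∖ Q)) ∪ Q = {4,6,7,8,9,11,13,16,19,20}
Q' = {5,10,12,14,15,17,18}
(((Q ∩ P) ∩ (((Q ∪ R) ∩ R) ∖ Q)) ∪ Q) ∖ Q' = {4,6,7,8,9,11,13,16,19,20}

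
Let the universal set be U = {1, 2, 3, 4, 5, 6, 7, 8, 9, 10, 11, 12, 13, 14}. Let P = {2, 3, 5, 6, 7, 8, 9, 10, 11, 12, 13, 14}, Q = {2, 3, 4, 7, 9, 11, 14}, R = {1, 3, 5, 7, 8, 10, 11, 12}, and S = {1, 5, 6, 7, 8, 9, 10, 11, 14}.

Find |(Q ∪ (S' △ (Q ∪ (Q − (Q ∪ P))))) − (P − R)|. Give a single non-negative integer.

S' = {2, 3, 4, 12, 13}
Q ∪ P = {2, 3, 4, 5, 6, 7, 8, 9, 10, 11, 12, 13, 14}
Q − (Q ∪ P) = {}
Q ∪ (Q − (Q ∪ P)) = {2, 3, 4, 7, 9, 11, 14}
S' △ (Q ∪ (Q − (Q ∪ P))) = {7, 9, 11, 12, 13, 14}
Q ∪ (S' △ (Q ∪ (Q − (Q ∪ P)))) = {2, 3, 4, 7, 9, 11, 12, 13, 14}
P − R = {2, 6, 9, 13, 14}
(Q ∪ (S' △ (Q ∪ (Q − (Q ∪ P))))) − (P − R) = {3, 4, 7, 11, 12}
|(Q ∪ (S' △ (Q ∪ (Q − (Q ∪ P))))) − (P − R)| = 5

5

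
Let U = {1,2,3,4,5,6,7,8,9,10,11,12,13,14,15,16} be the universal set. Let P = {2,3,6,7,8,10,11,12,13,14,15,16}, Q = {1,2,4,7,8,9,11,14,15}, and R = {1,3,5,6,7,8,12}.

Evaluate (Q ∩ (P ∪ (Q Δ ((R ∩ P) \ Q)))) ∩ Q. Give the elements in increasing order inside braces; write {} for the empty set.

{1,2,4,7,8,9,11,14,15}

R ∩ P = {3,6,7,8,12}
(R ∩ P) \ Q = {3,6,12}
Q Δ ((R ∩ P) \ Q) = {1,2,3,4,6,7,8,9,11,12,14,15}
P ∪ (Q Δ ((R ∩ P) \ Q)) = {1,2,3,4,6,7,8,9,10,11,12,13,14,15,16}
Q ∩ (P ∪ (Q Δ ((R ∩ P) \ Q))) = {1,2,4,7,8,9,11,14,15}
(Q ∩ (P ∪ (Q Δ ((R ∩ P) \ Q)))) ∩ Q = {1,2,4,7,8,9,11,14,15}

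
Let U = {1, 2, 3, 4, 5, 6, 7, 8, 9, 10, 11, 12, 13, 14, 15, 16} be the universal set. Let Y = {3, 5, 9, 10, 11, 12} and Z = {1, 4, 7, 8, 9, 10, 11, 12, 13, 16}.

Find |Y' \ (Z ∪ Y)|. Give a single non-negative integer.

Y' = {1, 2, 4, 6, 7, 8, 13, 14, 15, 16}
Z ∪ Y = {1, 3, 4, 5, 7, 8, 9, 10, 11, 12, 13, 16}
Y' \ (Z ∪ Y) = {2, 6, 14, 15}
|Y' \ (Z ∪ Y)| = 4

4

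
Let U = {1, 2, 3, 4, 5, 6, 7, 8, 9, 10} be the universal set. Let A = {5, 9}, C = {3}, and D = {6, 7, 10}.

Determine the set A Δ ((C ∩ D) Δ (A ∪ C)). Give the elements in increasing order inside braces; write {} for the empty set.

{3}

C ∩ D = {}
A ∪ C = {3, 5, 9}
(C ∩ D) Δ (A ∪ C) = {3, 5, 9}
A Δ ((C ∩ D) Δ (A ∪ C)) = {3}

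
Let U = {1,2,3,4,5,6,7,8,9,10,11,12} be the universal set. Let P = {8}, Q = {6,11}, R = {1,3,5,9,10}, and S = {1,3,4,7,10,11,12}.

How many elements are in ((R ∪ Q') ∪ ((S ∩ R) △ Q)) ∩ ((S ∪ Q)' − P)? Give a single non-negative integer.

Q' = {1,2,3,4,5,7,8,9,10,12}
R ∪ Q' = {1,2,3,4,5,7,8,9,10,12}
S ∩ R = {1,3,10}
(S ∩ R) △ Q = {1,3,6,10,11}
(R ∪ Q') ∪ ((S ∩ R) △ Q) = {1,2,3,4,5,6,7,8,9,10,11,12}
S ∪ Q = {1,3,4,6,7,10,11,12}
(S ∪ Q)' = {2,5,8,9}
(S ∪ Q)' − P = {2,5,9}
((R ∪ Q') ∪ ((S ∩ R) △ Q)) ∩ ((S ∪ Q)' − P) = {2,5,9}
|((R ∪ Q') ∪ ((S ∩ R) △ Q)) ∩ ((S ∪ Q)' − P)| = 3

3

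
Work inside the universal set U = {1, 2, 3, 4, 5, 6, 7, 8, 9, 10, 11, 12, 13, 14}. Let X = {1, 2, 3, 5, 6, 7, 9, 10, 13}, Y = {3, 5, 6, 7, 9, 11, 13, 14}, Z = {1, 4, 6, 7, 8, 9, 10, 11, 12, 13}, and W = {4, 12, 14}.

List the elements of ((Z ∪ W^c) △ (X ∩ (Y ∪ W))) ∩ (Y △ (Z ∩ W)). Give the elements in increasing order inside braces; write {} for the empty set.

W^c = {1, 2, 3, 5, 6, 7, 8, 9, 10, 11, 13}
Z ∪ W^c = {1, 2, 3, 4, 5, 6, 7, 8, 9, 10, 11, 12, 13}
Y ∪ W = {3, 4, 5, 6, 7, 9, 11, 12, 13, 14}
X ∩ (Y ∪ W) = {3, 5, 6, 7, 9, 13}
(Z ∪ W^c) △ (X ∩ (Y ∪ W)) = {1, 2, 4, 8, 10, 11, 12}
Z ∩ W = {4, 12}
Y △ (Z ∩ W) = {3, 4, 5, 6, 7, 9, 11, 12, 13, 14}
((Z ∪ W^c) △ (X ∩ (Y ∪ W))) ∩ (Y △ (Z ∩ W)) = {4, 11, 12}

{4, 11, 12}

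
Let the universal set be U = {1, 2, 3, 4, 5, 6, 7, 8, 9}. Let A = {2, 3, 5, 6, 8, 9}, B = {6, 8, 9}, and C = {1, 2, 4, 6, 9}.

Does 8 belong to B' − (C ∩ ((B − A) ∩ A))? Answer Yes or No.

No

8 ∈ B, so 8 ∉ B'
8 ∈ B and 8 ∈ A, so 8 ∉ B − A
8 ∉ (B − A) and 8 ∈ A, so 8 ∉ (B − A) ∩ A
8 ∉ C and 8 ∉ ((B − A) ∩ A), so 8 ∉ C ∩ ((B − A) ∩ A)
8 ∉ B' and 8 ∉ (C ∩ ((B − A) ∩ A)), so 8 ∉ B' − (C ∩ ((B − A) ∩ A))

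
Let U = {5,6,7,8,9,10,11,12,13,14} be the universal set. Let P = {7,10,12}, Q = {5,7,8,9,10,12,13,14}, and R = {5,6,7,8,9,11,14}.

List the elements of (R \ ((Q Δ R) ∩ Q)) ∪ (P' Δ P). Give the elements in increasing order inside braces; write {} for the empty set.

Q Δ R = {6,10,11,12,13}
(Q Δ R) ∩ Q = {10,12,13}
R \ ((Q Δ R) ∩ Q) = {5,6,7,8,9,11,14}
P' = {5,6,8,9,11,13,14}
P' Δ P = {5,6,7,8,9,10,11,12,13,14}
(R \ ((Q Δ R) ∩ Q)) ∪ (P' Δ P) = {5,6,7,8,9,10,11,12,13,14}

{5,6,7,8,9,10,11,12,13,14}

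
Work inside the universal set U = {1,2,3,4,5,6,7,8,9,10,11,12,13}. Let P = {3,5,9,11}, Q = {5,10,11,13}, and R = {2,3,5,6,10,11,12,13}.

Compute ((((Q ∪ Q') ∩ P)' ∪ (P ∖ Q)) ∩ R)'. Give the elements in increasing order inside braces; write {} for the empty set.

{1,4,5,7,8,9,11}

Q' = {1,2,3,4,6,7,8,9,12}
Q ∪ Q' = {1,2,3,4,5,6,7,8,9,10,11,12,13}
(Q ∪ Q') ∩ P = {3,5,9,11}
((Q ∪ Q') ∩ P)' = {1,2,4,6,7,8,10,12,13}
P ∖ Q = {3,9}
((Q ∪ Q') ∩ P)' ∪ (P ∖ Q) = {1,2,3,4,6,7,8,9,10,12,13}
(((Q ∪ Q') ∩ P)' ∪ (P ∖ Q)) ∩ R = {2,3,6,10,12,13}
((((Q ∪ Q') ∩ P)' ∪ (P ∖ Q)) ∩ R)' = {1,4,5,7,8,9,11}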